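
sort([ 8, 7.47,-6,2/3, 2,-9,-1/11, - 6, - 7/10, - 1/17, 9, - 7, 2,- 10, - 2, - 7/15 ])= [ - 10, - 9, - 7, - 6, - 6, - 2, - 7/10, - 7/15, - 1/11, - 1/17,  2/3 , 2, 2, 7.47, 8,9]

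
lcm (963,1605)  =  4815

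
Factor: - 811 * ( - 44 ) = 2^2*11^1*811^1 = 35684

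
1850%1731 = 119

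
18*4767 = 85806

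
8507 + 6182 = 14689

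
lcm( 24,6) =24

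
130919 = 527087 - 396168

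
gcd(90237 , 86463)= 3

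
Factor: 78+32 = 2^1*5^1*11^1  =  110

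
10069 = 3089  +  6980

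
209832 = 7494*28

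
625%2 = 1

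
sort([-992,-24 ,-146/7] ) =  [-992 ,  -  24,  -  146/7 ] 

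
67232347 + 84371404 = 151603751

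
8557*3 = 25671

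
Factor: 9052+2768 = 2^2*3^1*5^1*197^1 =11820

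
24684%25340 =24684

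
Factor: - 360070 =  - 2^1 * 5^1*36007^1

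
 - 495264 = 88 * ( - 5628 ) 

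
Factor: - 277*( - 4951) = 1371427  =  277^1 * 4951^1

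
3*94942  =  284826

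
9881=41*241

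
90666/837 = 3358/31 = 108.32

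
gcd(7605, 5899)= 1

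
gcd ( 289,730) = 1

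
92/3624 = 23/906= 0.03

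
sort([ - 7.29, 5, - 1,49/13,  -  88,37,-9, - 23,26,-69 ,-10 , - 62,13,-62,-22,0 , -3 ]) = [-88,-69,-62, -62, - 23 , -22,  -  10,-9,-7.29  , - 3, - 1,0, 49/13, 5,13,26,37 ]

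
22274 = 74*301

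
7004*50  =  350200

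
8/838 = 4/419= 0.01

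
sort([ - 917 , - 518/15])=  [-917,-518/15 ]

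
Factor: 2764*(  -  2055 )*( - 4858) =2^3 * 3^1 * 5^1*7^1*137^1*347^1*691^1 =27593537160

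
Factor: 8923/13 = 13^( - 1)*8923^1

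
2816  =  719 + 2097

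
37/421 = 37/421   =  0.09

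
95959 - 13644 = 82315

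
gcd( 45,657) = 9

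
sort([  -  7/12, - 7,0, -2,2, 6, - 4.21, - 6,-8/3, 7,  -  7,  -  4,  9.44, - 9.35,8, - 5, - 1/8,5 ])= [ - 9.35, -7,  -  7, - 6, - 5, - 4.21,-4, - 8/3,  -  2, - 7/12, - 1/8, 0, 2, 5,6 , 7,8, 9.44]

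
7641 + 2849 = 10490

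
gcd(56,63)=7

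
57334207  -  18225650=39108557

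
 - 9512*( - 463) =4404056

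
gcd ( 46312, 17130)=2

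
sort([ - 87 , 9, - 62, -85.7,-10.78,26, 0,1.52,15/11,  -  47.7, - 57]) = [ - 87, - 85.7 , - 62, - 57, - 47.7, - 10.78, 0,15/11 , 1.52,9,26 ] 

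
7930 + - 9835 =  - 1905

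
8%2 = 0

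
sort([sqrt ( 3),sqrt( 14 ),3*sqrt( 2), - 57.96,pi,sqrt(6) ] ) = [ - 57.96,sqrt(3),sqrt(6), pi, sqrt(14),3*sqrt( 2 )] 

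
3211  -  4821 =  - 1610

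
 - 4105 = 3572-7677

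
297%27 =0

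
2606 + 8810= 11416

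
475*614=291650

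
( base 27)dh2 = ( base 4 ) 2123102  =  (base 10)9938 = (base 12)5902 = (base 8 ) 23322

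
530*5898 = 3125940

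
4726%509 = 145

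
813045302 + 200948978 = 1013994280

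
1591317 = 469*3393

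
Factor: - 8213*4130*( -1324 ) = 44909669560 = 2^3*5^1* 7^1*43^1*59^1*191^1*331^1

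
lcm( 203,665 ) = 19285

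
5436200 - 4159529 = 1276671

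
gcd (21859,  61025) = 1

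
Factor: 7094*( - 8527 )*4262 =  - 2^2*2131^1*3547^1*8527^1 = - 257810672956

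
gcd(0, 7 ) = 7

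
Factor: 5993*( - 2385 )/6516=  - 1588145/724 = -2^( - 2) * 5^1*13^1*53^1 * 181^(- 1 ) * 461^1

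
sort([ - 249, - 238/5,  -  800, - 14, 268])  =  [ -800, -249,  -  238/5,  -  14, 268] 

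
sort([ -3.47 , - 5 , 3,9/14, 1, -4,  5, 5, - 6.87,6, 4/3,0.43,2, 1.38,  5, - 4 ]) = [-6.87, - 5,  -  4, - 4, - 3.47, 0.43,9/14,  1, 4/3,1.38 , 2,3 , 5, 5, 5,  6]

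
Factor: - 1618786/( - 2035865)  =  2^1* 5^ ( - 1 )*23^1 * 2707^1*31321^(-1) = 124522/156605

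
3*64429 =193287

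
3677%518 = 51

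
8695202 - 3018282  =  5676920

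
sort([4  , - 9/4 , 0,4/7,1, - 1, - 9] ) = [ - 9,-9/4 , - 1, 0, 4/7, 1, 4]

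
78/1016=39/508=   0.08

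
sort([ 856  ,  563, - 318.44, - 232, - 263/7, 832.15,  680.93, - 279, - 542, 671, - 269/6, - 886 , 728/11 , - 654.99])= [- 886, - 654.99 , -542, - 318.44, - 279, - 232, - 269/6  , - 263/7,728/11, 563,671, 680.93,832.15, 856]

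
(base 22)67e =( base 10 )3072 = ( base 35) 2hr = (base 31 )363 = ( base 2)110000000000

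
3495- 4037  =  -542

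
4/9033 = 4/9033=0.00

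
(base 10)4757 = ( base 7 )16604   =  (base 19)D37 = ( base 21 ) agb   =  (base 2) 1001010010101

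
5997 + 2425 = 8422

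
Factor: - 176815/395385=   -  3^( - 1 )*43^( - 1 )*613^( - 1 )*35363^1 = - 35363/79077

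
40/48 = 5/6  =  0.83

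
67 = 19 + 48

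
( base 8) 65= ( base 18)2h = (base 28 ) 1P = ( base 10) 53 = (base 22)29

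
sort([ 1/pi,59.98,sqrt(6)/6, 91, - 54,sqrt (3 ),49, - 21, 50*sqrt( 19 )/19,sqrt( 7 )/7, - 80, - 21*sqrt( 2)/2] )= [ - 80 , - 54, - 21, - 21*sqrt(2 )/2, 1/pi, sqrt ( 7)/7,  sqrt( 6 )/6 , sqrt( 3 ) , 50*sqrt(19 )/19,49, 59.98,91] 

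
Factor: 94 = 2^1*47^1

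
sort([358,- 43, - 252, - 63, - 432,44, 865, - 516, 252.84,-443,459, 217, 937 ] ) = [  -  516, - 443, - 432 ,-252, - 63, - 43,44, 217, 252.84, 358, 459 , 865,937 ] 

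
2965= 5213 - 2248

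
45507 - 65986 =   -  20479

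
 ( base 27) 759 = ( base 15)184C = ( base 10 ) 5247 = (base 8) 12177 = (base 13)2508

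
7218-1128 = 6090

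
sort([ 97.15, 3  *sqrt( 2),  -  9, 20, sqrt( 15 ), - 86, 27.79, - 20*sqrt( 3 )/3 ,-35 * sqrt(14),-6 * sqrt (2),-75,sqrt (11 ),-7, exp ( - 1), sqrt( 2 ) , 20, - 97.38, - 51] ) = [ - 35*sqrt(14), - 97.38, - 86, - 75,  -  51, -20 *sqrt ( 3) /3, - 9, - 6*sqrt( 2), -7, exp( -1), sqrt( 2),sqrt( 11), sqrt( 15 ), 3 * sqrt(2), 20, 20, 27.79,97.15 ] 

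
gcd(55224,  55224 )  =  55224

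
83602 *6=501612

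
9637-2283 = 7354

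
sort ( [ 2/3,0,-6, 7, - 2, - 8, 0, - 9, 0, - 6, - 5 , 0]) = [ - 9, - 8, - 6,-6, - 5, - 2,0,0,0,  0 , 2/3, 7]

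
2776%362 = 242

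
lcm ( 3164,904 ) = 6328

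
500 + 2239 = 2739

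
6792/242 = 28  +  8/121 = 28.07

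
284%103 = 78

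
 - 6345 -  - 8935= 2590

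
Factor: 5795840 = 2^12*5^1 * 283^1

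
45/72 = 5/8 = 0.62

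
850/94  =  9 + 2/47 = 9.04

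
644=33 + 611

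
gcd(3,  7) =1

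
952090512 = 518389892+433700620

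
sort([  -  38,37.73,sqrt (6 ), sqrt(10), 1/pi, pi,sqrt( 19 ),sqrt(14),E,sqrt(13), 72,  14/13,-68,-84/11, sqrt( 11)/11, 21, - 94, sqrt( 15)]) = [ - 94,-68 ,-38,-84/11, sqrt( 11)/11,  1/pi, 14/13, sqrt( 6), E,  pi, sqrt( 10), sqrt( 13), sqrt(14),sqrt (15 ), sqrt (19 ),21,37.73, 72] 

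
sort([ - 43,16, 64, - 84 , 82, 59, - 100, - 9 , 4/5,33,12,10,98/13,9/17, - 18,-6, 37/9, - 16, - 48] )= [ - 100,-84,-48 , - 43 ,  -  18, - 16, - 9, - 6, 9/17,  4/5 , 37/9,98/13,10,12, 16,33 , 59,  64,82]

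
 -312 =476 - 788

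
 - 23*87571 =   -  2014133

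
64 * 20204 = 1293056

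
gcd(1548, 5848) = 172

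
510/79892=255/39946 = 0.01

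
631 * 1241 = 783071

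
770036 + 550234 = 1320270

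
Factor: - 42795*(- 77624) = 2^3*3^3*5^1*31^1*313^1 * 317^1  =  3321919080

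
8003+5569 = 13572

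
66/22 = 3  =  3.00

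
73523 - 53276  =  20247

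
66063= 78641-12578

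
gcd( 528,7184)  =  16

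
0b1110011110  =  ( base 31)TR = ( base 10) 926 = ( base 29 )12r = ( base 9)1238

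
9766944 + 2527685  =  12294629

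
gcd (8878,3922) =2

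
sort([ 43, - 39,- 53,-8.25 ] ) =[ - 53, - 39, - 8.25,43 ] 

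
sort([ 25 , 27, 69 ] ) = [25, 27, 69] 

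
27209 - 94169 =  - 66960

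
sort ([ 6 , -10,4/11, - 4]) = [ - 10, - 4,  4/11, 6] 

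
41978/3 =41978/3=13992.67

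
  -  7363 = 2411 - 9774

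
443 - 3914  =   -3471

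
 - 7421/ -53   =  7421/53 = 140.02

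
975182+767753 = 1742935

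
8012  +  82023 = 90035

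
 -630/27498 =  - 1+4478/4583 = - 0.02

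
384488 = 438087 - 53599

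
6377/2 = 3188 + 1/2 = 3188.50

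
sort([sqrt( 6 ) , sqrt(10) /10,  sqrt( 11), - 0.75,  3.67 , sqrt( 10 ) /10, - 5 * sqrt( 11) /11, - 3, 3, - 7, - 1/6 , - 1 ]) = [ - 7,  -  3, - 5*sqrt( 11 )/11, - 1, - 0.75,-1/6, sqrt (10) /10, sqrt ( 10)/10,sqrt (6 ),3,sqrt( 11),  3.67 ]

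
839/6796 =839/6796= 0.12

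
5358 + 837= 6195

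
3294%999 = 297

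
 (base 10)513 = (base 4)20001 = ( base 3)201000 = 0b1000000001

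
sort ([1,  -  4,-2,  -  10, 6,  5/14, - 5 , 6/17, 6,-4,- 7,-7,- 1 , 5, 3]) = [ - 10, - 7, - 7, - 5,-4, - 4,-2, - 1,6/17,  5/14,1,3, 5,6, 6] 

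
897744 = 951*944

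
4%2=0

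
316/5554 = 158/2777=   0.06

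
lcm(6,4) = 12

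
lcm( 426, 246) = 17466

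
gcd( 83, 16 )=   1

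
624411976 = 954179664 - 329767688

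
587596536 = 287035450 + 300561086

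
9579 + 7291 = 16870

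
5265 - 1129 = 4136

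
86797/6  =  86797/6 = 14466.17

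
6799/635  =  10+449/635= 10.71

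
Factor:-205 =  - 5^1*41^1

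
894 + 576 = 1470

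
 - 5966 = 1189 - 7155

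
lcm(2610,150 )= 13050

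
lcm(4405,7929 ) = 39645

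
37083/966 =38 + 125/322 = 38.39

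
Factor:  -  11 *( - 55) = 605=5^1*11^2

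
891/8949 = 297/2983 =0.10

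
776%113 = 98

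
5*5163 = 25815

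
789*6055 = 4777395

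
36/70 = 18/35 = 0.51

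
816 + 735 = 1551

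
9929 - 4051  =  5878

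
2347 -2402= - 55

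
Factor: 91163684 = 2^2*31^1 * 67^1*10973^1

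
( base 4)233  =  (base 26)1l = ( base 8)57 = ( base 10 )47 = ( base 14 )35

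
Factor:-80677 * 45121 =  - 45121^1 *80677^1=- 3640226917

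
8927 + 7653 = 16580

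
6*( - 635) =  - 3810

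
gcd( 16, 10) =2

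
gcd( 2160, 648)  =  216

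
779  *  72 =56088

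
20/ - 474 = -10/237 = - 0.04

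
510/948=85/158 = 0.54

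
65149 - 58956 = 6193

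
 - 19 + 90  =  71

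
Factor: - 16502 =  - 2^1 * 37^1*223^1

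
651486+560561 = 1212047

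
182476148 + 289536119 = 472012267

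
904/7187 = 904/7187 = 0.13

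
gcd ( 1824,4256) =608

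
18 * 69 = 1242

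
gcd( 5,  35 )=5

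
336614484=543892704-207278220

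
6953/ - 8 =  - 6953/8 = - 869.12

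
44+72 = 116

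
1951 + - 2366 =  - 415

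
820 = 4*205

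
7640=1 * 7640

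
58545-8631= 49914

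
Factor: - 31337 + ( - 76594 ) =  - 3^1  *  35977^1  =  - 107931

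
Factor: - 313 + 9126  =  7^1*1259^1 = 8813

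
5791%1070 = 441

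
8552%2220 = 1892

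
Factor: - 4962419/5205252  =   - 2^( - 2 )*3^( - 1)*7^1*11^1*13^( - 1)*17^2*61^ ( - 1 )*223^1*547^( - 1) 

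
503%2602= 503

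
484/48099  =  484/48099 = 0.01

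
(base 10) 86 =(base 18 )4E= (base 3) 10012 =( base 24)3e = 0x56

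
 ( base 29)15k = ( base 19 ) 2EI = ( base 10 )1006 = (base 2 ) 1111101110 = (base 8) 1756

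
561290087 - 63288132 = 498001955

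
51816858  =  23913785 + 27903073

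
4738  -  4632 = 106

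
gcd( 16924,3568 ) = 4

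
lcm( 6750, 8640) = 216000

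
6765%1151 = 1010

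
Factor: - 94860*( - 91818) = 8709855480 = 2^3*3^4*5^1 * 17^1 * 31^1*5101^1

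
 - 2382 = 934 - 3316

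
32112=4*8028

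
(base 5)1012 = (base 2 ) 10000100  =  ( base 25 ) 57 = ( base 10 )132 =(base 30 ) 4C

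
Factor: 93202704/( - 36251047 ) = - 13314672/5178721 = - 2^4*3^3*7^2*17^1*37^1*421^( - 1)*12301^(-1)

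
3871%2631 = 1240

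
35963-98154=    - 62191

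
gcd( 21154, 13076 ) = 14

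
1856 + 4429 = 6285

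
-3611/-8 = 3611/8 = 451.38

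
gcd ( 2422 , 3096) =2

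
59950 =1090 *55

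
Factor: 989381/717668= 2^( - 2)* 7^( - 1) * 19^( - 2)*71^( - 1)*989381^1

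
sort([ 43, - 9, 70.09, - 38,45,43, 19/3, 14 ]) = [ - 38, -9,19/3, 14, 43, 43,45,70.09]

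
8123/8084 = 8123/8084= 1.00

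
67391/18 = 67391/18 = 3743.94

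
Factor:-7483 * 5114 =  - 2^1*7^1*1069^1*2557^1=- 38268062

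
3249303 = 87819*37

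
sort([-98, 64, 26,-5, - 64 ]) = [  -  98, - 64 ,-5 , 26 , 64] 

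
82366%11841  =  11320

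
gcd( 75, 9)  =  3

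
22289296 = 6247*3568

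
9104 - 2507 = 6597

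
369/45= 41/5 = 8.20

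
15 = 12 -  - 3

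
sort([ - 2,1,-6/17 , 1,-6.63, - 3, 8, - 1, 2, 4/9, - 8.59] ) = [ - 8.59, -6.63,  -  3, - 2, - 1,-6/17,4/9, 1, 1, 2 , 8]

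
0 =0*760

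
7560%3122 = 1316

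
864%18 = 0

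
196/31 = 196/31= 6.32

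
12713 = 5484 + 7229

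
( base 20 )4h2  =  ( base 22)406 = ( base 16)796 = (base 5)30232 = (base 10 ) 1942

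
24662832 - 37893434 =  - 13230602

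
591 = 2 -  - 589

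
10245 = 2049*5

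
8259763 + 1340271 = 9600034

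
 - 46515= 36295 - 82810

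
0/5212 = 0 = 0.00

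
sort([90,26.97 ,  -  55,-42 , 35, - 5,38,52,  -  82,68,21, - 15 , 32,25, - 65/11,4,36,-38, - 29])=[  -  82, - 55,  -  42,-38  , - 29, - 15, - 65/11,  -  5, 4,21,  25,26.97,  32,35,  36,38,52,68, 90] 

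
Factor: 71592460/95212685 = 2^2 *103^ (  -  1)*184879^( - 1)* 3579623^1 = 14318492/19042537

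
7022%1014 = 938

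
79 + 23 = 102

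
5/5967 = 5/5967 = 0.00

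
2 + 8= 10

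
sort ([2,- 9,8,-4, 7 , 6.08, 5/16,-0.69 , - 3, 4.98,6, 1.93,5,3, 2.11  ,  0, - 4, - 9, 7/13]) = [ - 9,-9, - 4  ,-4,- 3, - 0.69 , 0,5/16, 7/13, 1.93,  2, 2.11, 3 , 4.98 , 5, 6 , 6.08 , 7, 8]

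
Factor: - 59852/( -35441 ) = 2^2*7^( - 1 )*13^1*61^(-1)*83^(-1)*1151^1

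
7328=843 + 6485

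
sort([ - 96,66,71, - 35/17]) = [ - 96,-35/17,66,71]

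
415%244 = 171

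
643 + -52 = 591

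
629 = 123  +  506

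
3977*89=353953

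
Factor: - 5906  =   - 2^1*2953^1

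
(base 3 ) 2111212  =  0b11100101000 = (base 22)3h6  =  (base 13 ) aac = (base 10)1832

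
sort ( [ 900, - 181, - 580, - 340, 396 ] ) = [-580,-340, - 181 , 396,900 ] 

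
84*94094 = 7903896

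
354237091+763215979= 1117453070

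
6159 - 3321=2838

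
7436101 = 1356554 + 6079547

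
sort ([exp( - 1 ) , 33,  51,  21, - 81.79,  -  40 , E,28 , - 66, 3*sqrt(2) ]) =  [ - 81.79, - 66, - 40, exp( - 1),E, 3*sqrt( 2),21,  28,33,51]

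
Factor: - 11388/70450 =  - 5694/35225= - 2^1*3^1*5^ (- 2 ) * 13^1*73^1*1409^( - 1)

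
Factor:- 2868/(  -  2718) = 478/453=2^1*3^(-1)*151^( - 1 )*239^1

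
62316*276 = 17199216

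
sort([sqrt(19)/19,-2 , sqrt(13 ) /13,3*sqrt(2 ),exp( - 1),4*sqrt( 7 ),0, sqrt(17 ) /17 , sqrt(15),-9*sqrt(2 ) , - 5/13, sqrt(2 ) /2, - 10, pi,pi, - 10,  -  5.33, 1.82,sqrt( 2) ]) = [ - 9*sqrt( 2 ), - 10, - 10, - 5.33, - 2,  -  5/13,0, sqrt( 19)/19,sqrt(17 ) /17,sqrt( 13 )/13,  exp( - 1 ), sqrt( 2 ) /2, sqrt( 2),1.82, pi,pi, sqrt(15 ),3*sqrt(2 ) , 4 * sqrt(7)] 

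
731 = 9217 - 8486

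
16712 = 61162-44450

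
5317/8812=5317/8812 = 0.60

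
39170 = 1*39170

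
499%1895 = 499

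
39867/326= 39867/326 = 122.29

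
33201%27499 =5702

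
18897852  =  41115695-22217843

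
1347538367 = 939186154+408352213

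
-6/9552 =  - 1/1592 = - 0.00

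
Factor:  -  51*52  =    -  2652= - 2^2*3^1*13^1*17^1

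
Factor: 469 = 7^1*67^1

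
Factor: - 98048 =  - 2^8*383^1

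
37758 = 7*5394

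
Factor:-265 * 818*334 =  -72401180=-2^2 * 5^1 *53^1*167^1*409^1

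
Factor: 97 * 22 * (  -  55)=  - 2^1 * 5^1*11^2*97^1= - 117370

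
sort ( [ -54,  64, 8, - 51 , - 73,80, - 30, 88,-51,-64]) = [ - 73, - 64 ,-54, - 51, - 51, - 30,8,64,80,88]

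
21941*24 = 526584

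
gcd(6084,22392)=36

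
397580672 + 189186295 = 586766967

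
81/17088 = 27/5696 = 0.00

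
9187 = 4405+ 4782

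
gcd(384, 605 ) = 1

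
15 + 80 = 95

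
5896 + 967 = 6863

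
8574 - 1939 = 6635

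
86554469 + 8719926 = 95274395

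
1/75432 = 1/75432 = 0.00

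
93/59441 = 93/59441 = 0.00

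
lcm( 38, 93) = 3534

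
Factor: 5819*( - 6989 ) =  - 11^1*23^2*29^1*  241^1 = - 40668991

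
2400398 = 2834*847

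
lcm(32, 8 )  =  32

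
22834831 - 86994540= - 64159709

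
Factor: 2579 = 2579^1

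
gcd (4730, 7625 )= 5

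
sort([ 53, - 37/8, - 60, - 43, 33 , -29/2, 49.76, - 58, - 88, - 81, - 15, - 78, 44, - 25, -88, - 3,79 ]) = [ - 88, - 88, - 81, - 78 , - 60, - 58, - 43, - 25, - 15, - 29/2, - 37/8, - 3, 33  ,  44, 49.76,53,79 ]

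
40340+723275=763615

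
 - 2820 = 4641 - 7461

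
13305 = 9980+3325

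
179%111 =68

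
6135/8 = 766 + 7/8  =  766.88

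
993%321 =30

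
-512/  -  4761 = 512/4761 = 0.11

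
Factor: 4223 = 41^1 * 103^1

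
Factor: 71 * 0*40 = 0 = 0^1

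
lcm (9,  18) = 18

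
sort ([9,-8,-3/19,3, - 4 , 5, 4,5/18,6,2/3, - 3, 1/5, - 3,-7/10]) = [ - 8,-4, - 3, - 3, - 7/10,-3/19, 1/5,5/18, 2/3, 3,4,5,6,9]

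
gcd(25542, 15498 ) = 54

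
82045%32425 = 17195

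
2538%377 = 276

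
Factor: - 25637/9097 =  - 31/11 = - 11^( - 1 ) * 31^1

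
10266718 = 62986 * 163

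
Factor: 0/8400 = 0 = 0^1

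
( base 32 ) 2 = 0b10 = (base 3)2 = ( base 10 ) 2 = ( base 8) 2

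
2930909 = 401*7309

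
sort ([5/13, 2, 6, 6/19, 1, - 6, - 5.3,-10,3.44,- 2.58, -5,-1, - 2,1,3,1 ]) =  [-10 ,-6, - 5.3,- 5,  -  2.58, - 2, - 1, 6/19,5/13,1 , 1, 1,2,3,3.44,6 ]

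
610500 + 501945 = 1112445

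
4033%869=557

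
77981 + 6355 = 84336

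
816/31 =26 + 10/31= 26.32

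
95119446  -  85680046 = 9439400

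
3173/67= 47 + 24/67 = 47.36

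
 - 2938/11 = -2938/11 = -267.09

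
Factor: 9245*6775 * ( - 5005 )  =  -5^4*7^1*11^1*13^1*43^2*271^1 = -313487549375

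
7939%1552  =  179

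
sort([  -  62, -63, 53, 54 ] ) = [  -  63, - 62, 53 , 54]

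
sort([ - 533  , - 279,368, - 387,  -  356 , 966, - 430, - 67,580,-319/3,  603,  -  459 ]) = [ - 533, - 459, - 430,-387, - 356,-279 , - 319/3,- 67,368, 580 , 603,966] 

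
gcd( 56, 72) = 8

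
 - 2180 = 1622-3802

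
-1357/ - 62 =1357/62=21.89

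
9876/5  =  1975 + 1/5= 1975.20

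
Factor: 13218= 2^1*3^1*2203^1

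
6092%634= 386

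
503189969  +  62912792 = 566102761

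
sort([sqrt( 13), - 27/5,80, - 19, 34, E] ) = [ - 19 , - 27/5, E, sqrt(13),34, 80] 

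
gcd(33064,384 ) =8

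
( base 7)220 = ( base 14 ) 80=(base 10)112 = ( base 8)160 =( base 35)37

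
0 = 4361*0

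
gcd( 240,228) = 12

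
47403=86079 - 38676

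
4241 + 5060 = 9301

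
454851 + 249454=704305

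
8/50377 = 8/50377 =0.00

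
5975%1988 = 11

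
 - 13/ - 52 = 1/4=0.25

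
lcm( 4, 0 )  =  0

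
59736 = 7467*8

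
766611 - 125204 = 641407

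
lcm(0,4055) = 0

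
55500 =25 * 2220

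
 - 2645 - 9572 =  - 12217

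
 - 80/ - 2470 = 8/247  =  0.03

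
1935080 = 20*96754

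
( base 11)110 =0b10000100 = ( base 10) 132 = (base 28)4K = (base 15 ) 8C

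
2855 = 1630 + 1225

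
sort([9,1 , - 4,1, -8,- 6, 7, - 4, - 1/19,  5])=[ - 8 ,-6, - 4, - 4, - 1/19,  1, 1, 5,7, 9 ] 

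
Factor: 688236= 2^2 * 3^1 * 83^1 * 691^1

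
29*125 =3625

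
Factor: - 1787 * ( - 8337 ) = 14898219 = 3^1*7^1*397^1*1787^1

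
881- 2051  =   - 1170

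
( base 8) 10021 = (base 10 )4113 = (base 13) 1b45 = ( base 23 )7HJ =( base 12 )2469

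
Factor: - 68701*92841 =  - 6378269541 = - 3^1*7^1*23^1 * 29^1*103^1*4421^1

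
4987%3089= 1898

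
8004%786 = 144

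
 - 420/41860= - 1+296/299= - 0.01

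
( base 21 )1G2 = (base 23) 1AK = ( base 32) ob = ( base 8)1413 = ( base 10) 779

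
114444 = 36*3179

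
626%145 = 46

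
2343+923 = 3266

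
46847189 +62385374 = 109232563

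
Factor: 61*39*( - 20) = -2^2*3^1  *  5^1 * 13^1*61^1 = - 47580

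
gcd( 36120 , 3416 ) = 56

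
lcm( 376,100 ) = 9400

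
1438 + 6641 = 8079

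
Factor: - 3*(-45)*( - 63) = -8505 = - 3^5*5^1*7^1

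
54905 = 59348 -4443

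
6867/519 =2289/173 = 13.23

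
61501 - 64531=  - 3030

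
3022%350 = 222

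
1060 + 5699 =6759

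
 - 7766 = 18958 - 26724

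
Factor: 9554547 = 3^1 * 37^1*86077^1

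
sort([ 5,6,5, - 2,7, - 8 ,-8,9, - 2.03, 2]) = [ - 8, - 8,-2.03, - 2, 2,5,5, 6,7,9]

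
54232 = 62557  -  8325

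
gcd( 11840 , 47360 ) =11840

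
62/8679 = 62/8679 = 0.01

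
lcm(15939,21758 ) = 1370754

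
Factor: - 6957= - 3^2 *773^1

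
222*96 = 21312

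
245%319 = 245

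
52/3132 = 13/783 = 0.02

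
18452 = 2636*7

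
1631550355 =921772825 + 709777530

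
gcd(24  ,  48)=24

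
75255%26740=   21775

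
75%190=75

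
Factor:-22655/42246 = -2^ (-1)*3^( - 2)*5^1*23^1 * 197^1 * 2347^( - 1)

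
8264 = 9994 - 1730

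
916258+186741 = 1102999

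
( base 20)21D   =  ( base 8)1501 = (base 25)188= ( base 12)595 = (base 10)833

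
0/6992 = 0 = 0.00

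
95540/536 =178 +33/134=178.25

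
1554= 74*21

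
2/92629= 2/92629 = 0.00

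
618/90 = 103/15  =  6.87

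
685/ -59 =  - 12 + 23/59 = - 11.61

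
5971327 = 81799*73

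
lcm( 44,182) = 4004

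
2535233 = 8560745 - 6025512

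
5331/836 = 5331/836  =  6.38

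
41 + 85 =126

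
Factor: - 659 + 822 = 163^1  =  163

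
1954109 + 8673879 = 10627988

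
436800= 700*624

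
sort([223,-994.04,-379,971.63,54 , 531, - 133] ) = [-994.04,  -  379, - 133, 54,223,531,971.63]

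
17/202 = 17/202 = 0.08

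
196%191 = 5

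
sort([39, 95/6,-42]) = [-42, 95/6, 39] 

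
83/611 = 83/611 = 0.14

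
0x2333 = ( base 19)15i5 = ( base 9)13322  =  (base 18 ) 19eb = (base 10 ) 9011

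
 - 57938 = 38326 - 96264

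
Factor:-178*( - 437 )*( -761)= - 59195146 = -  2^1 * 19^1 *23^1*89^1*761^1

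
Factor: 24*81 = 1944= 2^3 * 3^5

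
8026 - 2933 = 5093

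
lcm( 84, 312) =2184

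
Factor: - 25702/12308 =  - 71/34= - 2^( - 1)*17^( -1)*71^1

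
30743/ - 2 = - 30743/2=-15371.50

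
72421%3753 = 1114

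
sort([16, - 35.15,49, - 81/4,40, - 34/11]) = [ - 35.15 , - 81/4, -34/11, 16, 40, 49 ]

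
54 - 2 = 52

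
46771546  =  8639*5414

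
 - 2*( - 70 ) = 140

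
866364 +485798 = 1352162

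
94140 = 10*9414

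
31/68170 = 31/68170 = 0.00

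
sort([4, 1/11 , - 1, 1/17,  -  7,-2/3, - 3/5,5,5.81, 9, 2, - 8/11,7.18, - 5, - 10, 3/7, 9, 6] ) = [ -10, - 7, - 5,- 1, - 8/11, - 2/3, - 3/5, 1/17 , 1/11,3/7 , 2,4,5, 5.81, 6,  7.18, 9 , 9]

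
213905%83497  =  46911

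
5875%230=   125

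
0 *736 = 0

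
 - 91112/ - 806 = 113+ 17/403=113.04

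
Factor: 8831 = 8831^1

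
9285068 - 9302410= - 17342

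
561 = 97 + 464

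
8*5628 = 45024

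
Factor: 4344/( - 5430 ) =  - 2^2*5^( - 1 )=- 4/5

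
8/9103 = 8/9103 = 0.00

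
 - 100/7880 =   -  1 + 389/394 = -0.01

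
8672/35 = 8672/35= 247.77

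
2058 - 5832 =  - 3774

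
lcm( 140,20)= 140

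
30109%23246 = 6863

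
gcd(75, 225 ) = 75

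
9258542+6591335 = 15849877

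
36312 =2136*17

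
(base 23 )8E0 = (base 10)4554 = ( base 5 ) 121204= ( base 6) 33030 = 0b1000111001010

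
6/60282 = 1/10047 = 0.00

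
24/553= 24/553 = 0.04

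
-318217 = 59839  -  378056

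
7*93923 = 657461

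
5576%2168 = 1240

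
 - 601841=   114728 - 716569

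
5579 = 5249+330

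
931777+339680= 1271457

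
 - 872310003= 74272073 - 946582076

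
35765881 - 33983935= 1781946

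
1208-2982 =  - 1774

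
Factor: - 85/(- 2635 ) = 31^( - 1 ) = 1/31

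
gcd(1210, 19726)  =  2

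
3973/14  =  283 + 11/14 = 283.79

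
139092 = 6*23182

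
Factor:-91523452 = - 2^2*22880863^1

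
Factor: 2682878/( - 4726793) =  - 2^1*11^1*121949^1*4726793^( - 1)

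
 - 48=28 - 76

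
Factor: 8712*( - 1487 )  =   - 12954744=- 2^3 * 3^2 * 11^2*1487^1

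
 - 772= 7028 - 7800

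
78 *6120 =477360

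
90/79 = 1 + 11/79 = 1.14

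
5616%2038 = 1540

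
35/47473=35/47473 =0.00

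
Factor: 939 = 3^1*313^1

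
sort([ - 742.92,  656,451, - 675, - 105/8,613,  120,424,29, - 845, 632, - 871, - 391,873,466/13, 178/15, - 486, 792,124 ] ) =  [ - 871 , - 845, - 742.92, - 675, -486,- 391, - 105/8 , 178/15, 29,466/13,120,124,424,  451, 613,632,656,792, 873] 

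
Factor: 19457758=2^1*17^1*43^1*13309^1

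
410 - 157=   253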